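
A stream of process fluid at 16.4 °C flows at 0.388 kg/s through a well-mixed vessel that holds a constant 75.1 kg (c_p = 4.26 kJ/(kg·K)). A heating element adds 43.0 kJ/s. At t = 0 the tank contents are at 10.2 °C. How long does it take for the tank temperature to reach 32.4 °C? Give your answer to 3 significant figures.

226 s

Energy balance: M c_p dT/dt = ṁ c_p (T_in − T) + 43.0.
τ = M/ṁ = 193.56 s; T_ss = T_in + Q̇/(ṁ c_p) = 42.415 °C.
T(t) = T_ss + (T₀ − T_ss) e^(−t/τ). Set T = 32.4:
e^(−t/τ) = (32.4 − 42.415)/(10.2 − 42.415) = 0.31088
t = −193.56 · ln(0.31088) = 226.14 s.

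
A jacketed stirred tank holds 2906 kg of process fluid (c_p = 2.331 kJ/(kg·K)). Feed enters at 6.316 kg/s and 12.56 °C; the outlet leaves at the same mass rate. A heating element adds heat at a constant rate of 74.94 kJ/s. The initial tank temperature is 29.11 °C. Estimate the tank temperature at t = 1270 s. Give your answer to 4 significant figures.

M c_p dT/dt = ṁ c_p (T_in − T) + Q̇.
Rearrange: dT/dt = (T_ss − T)/τ with τ = M/ṁ = 460.101 s and T_ss = T_in + Q̇/(ṁ c_p) = 17.6501 °C.
T approaches T_ss exponentially: T(t) = T_ss + (T₀ − T_ss) e^(−t/τ).
T(1270) = 17.6501 + (11.4599)·e^(−1270/460.101) = 17.6501 + (11.4599)·0.0632752 = 18.3753 °C.

18.38 °C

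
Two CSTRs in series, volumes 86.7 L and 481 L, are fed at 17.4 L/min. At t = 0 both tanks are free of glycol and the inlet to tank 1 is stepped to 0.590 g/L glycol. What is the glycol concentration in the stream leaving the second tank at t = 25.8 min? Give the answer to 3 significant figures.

0.308 g/L

Species balance on tank i: dCᵢ/dt = (Cᵢ₋₁ − Cᵢ)/τᵢ with τᵢ = Vᵢ/Q.
τ₁ = 86.7/17.4 = 4.9828 min; τ₂ = 481/17.4 = 27.644 min.
Solving the cascade with C₁(0)=C₂(0)=0 gives C₂(t) = C_in[1 − (τ₁ e^(−t/τ₁) − τ₂ e^(−t/τ₂))/(τ₁ − τ₂)].
At t = 25.8: e^(−t/τ₁) = 0.0056401, e^(−t/τ₂) = 0.39325.
C₂ = 0.590·[1 − (4.9828·0.0056401 − 27.644·0.39325)/(-22.661)] = 0.590·0.52152 = 0.30770 g/L.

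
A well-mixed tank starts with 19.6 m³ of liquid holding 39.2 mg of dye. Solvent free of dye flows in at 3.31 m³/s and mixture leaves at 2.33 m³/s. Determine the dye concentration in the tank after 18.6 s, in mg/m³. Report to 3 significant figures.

0.217 mg/m³

Let m(t) be the amount of dye. Volume: V(t) = V₀ + (Q_in − Q_out) t = 19.6 + 0.98000 t; V(18.6) = 37.828 m³.
Species balance (pure solvent in): dm/dt = −Q_out · m/V(t).
Separate: dm/m = −Q_out dt/V(t) ⇒ ln(m/m₀) = −(Q_out/(Q_in−Q_out)) ln(V/V₀).
m = m₀ (V₀/V)^(Q_out/(Q_in−Q_out)) = 39.2 × (19.6/37.828)^(2.3776) = 8.2103 mg.
C = m/V = 8.2103/37.828 = 0.21704 mg/m³.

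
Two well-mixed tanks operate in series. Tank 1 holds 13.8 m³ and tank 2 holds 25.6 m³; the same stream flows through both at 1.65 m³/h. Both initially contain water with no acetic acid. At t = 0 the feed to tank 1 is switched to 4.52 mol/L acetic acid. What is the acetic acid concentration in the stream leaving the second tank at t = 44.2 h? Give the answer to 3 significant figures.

Each tank obeys Vᵢ dCᵢ/dt = Q(Cᵢ₋₁ − Cᵢ), so τᵢ = Vᵢ/Q.
τ₁ = 13.8/1.65 = 8.3636 h; τ₂ = 25.6/1.65 = 15.515 h.
Tank 1: C₁ = C_in(1 − e^(−t/τ₁)). Tank 2 (τ₁ ≠ τ₂): C₂ = C_in[1 − (τ₁ e^(−t/τ₁) − τ₂ e^(−t/τ₂))/(τ₁ − τ₂)].
At t = 44.2: e^(−t/τ₁) = 0.0050681, e^(−t/τ₂) = 0.057912.
C₂ = 4.52·[1 − (8.3636·0.0050681 − 15.515·0.057912)/(-7.1515)] = 4.52·0.88029 = 3.9789 mol/L.

3.98 mol/L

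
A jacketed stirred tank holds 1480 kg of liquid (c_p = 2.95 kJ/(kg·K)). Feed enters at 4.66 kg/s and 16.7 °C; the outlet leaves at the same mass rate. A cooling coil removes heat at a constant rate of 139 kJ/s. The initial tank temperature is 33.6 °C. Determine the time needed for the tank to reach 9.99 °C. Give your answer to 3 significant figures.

M c_p dT/dt = ṁ c_p (T_in − T) − Q̇.
τ = M/ṁ = 317.60 s; T_ss = T_in − Q̇/(ṁ c_p) = 6.5887 °C.
T(t) = T_ss + (T₀ − T_ss) e^(−t/τ). Set T = 9.99:
e^(−t/τ) = (9.99 − 6.5887)/(33.6 − 6.5887) = 0.12592
t = −317.60 · ln(0.12592) = 658.09 s.

658 s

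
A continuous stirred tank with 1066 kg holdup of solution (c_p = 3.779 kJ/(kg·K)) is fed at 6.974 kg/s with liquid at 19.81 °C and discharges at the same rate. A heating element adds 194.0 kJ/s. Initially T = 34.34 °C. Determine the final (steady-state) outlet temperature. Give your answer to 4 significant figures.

M c_p dT/dt = ṁ c_p (T_in − T) + Q̇.
At steady state dT/dt = 0 ⇒ T_ss = T_in + Q̇/(ṁ c_p) = 19.81 + 194.0/(6.974·3.779) = 27.1711 °C.

27.17 °C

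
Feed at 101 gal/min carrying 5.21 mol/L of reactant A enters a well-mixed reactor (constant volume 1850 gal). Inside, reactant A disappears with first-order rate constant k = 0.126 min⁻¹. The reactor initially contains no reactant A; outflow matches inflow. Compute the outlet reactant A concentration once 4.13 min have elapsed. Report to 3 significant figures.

V dC/dt = Q(C_in − C) − k V C.
This is linear with rate a = Q/V + k = 0.18059 min⁻¹.
C_ss = Q C_in/(Q + kV) = 1.5750 mol/L; C(t) = C_ss + (C₀ − C_ss) e^(−a t).
C(4.13) = 1.5750 + (-1.5750)·e^(−0.18059·4.13) = 1.5750 + (-1.5750)·0.47433 = 0.82794 mol/L.

0.828 mol/L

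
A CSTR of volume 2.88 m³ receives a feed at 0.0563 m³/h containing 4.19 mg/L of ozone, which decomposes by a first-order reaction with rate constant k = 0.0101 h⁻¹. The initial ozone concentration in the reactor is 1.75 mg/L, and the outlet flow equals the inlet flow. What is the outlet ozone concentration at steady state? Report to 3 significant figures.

2.76 mg/L

Accumulation = in − out − consumed: V dC/dt = Q C_in − Q C − k V C.
Steady state (dC/dt = 0): C_ss = Q C_in/(Q + kV) = C_in/(1 + kV/Q).
C_ss = 0.0563·4.19/(0.0563 + 0.0101·2.88) = 0.23590/0.085388 = 2.7626 mg/L.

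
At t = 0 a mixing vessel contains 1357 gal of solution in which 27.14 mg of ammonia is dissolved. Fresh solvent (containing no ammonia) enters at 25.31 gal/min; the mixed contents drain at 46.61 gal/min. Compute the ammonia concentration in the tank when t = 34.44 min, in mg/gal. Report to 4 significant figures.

0.007937 mg/gal

Let m(t) be the amount of ammonia. Volume: V(t) = V₀ + (Q_in − Q_out) t = 1357 − 21.3000 t; V(34.44) = 623.428 gal.
Solute balance: dm/dt = 0 − Q_out C = −Q_out m/V(t).
dm/m = −Q_out dt/(V₀ − 21.3000 t); integrating gives ln(m/m₀) = −(Q_out/(Q_in−Q_out)) ln(V/V₀).
m = m₀ (V₀/V)^(Q_out/(Q_in−Q_out)) = 27.14 × (1357/623.428)^(-2.18826) = 4.94799 mg.
C = m/V = 4.94799/623.428 = 0.00793675 mg/gal.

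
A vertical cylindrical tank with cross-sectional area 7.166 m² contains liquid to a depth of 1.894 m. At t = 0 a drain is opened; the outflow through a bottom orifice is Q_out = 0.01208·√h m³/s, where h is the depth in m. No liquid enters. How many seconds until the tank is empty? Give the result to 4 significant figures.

1633 s

Volume balance on the tank: A dh/dt = −0.01208 √h.
Separate and integrate: 2(√h − √h₀) = −(0.01208/A) t.
Set h = 0: 2√h₀ = (0.01208/A) t_empty ⇒ t_empty = 2A√h₀/0.01208.
t_empty = 2·7.166·√1.894/0.01208 = 14.3320·1.37623/0.01208 = 1632.79 s.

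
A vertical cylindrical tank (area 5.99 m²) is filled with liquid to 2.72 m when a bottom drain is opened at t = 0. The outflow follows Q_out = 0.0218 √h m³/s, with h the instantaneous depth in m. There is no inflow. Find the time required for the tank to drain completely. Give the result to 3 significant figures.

Unsteady balance on liquid volume: A dh/dt = −0.0218 √h.
∫ h^(−1/2) dh = −(0.0218/A) ∫ dt, giving 2√h = 2√h₀ − (0.0218/A) t.
Tank is empty when √h = 0: t_empty = 2A√h₀/0.0218.
t_empty = 2·5.99·√2.72/0.0218 = 11.980·1.6492/0.0218 = 906.33 s.

906 s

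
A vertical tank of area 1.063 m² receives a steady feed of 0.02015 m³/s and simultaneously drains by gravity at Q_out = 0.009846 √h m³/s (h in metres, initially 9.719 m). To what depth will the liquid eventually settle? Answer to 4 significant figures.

4.188 m

A dh/dt = Q_in − 0.009846 √h. Steady state requires inflow = outflow:
Q_in = 0.009846 √h_ss ⇒ √h_ss = 0.02015/0.009846 = 2.04652.
h_ss = 2.04652² = 4.18823 m. (Since h₀ = 9.719 m > h_ss, the level will fall toward this value.)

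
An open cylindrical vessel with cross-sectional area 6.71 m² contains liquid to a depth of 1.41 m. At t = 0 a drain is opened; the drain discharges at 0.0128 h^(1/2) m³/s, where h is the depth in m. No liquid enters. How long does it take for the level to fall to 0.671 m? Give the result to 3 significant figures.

386 s

With no inflow, A dh/dt = −0.0128 √h.
This is separable: 2 d(√h)/dt = −0.0128/A, so √h = √h₀ − (0.0128/(2A)) t.
t = 2A(√h₀ − √h)/0.0128 = 2·6.71·(√1.41 − √0.671)/0.0128
  = 13.420 × (1.1874 − 0.81915) / 0.0128 = 386.13 s.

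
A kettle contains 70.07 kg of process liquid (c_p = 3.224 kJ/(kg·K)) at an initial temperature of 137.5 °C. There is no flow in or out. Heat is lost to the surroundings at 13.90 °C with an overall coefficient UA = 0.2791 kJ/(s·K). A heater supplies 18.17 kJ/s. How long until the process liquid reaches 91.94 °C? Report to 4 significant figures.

Lumped-capacitance energy balance: M c_p dT/dt = UA(T_amb − T) + Q̇.
τ = M c_p/UA = 809.408 s; T_ss = T_amb + Q̇/UA = 13.90 + 18.17/0.2791 = 79.0021 °C.
T(t) = T_ss + (T₀ − T_ss)e^(−t/τ); set T = 91.94:
t = −τ ln[(T − T_ss)/(T₀ − T_ss)] = −809.408 · ln(0.221168) = 1221.26 s.

1221 s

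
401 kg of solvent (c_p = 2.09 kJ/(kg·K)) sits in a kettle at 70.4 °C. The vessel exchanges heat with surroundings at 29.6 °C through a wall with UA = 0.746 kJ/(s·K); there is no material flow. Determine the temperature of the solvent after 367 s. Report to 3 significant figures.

59.0 °C

M c_p dT/dt = −UA(T − T_amb).
dT/dt = (T_ss − T)/τ with T_ss = T_amb = 29.600 °C, τ = M c_p/UA = 401·2.09/0.746 = 1123.4 s.
Integrating: T(t) = T_ss + (T₀ − T_ss) e^(−t/τ).
T(367) = 29.600 + (40.800)·0.72132 = 59.030 °C.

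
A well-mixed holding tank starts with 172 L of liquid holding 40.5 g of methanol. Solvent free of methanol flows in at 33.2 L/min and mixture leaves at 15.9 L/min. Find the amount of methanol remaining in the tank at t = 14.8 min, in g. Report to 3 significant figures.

Total volume: dV/dt = Q_in − Q_out = 17.300 L/min, so V(t) = 172 + 17.300 t and V(14.8) = 428.04 L.
Species balance (pure solvent in): dm/dt = −Q_out · m/V(t).
dm/m = −Q_out dt/(V₀ + 17.300 t); integrating gives ln(m/m₀) = −(Q_out/(Q_in−Q_out)) ln(V/V₀).
m = m₀ (V₀/V)^(Q_out/(Q_in−Q_out)) = 40.5 × (172/428.04)^(0.91908) = 17.520 g.

17.5 g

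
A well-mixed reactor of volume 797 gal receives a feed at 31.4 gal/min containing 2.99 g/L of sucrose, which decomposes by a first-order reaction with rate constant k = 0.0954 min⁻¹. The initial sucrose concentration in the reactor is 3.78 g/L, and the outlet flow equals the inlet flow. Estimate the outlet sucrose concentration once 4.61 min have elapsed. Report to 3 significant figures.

2.44 g/L

V dC/dt = Q(C_in − C) − k V C.
dC/dt = (Q/V) C_in − (Q/V + k) C; effective rate a = Q/V + k = 0.039398 + 0.0954 = 0.13480 min⁻¹.
C_ss = Q C_in/(Q + kV) = 0.87390 g/L; C(t) = C_ss + (C₀ − C_ss) e^(−a t).
C(4.61) = 0.87390 + (2.9061)·e^(−0.13480·4.61) = 0.87390 + (2.9061)·0.53718 = 2.4350 g/L.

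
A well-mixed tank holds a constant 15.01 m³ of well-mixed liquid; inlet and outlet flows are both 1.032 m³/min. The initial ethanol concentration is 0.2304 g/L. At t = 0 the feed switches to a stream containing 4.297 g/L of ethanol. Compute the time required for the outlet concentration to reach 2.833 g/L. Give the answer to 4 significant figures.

Species balance: V dC/dt = Q(C_in − C) ⇒ τ = V/Q = 14.5446 min.
C(t) = C_in + (C₀ − C_in) e^(−t/τ). Set C = 2.833 and solve for t:
e^(−t/τ) = (C − C_in)/(C₀ − C_in) = (2.833 − 4.297)/(0.2304 − 4.297) = 0.360006
t = −τ ln(…) = 14.5446 × 1.02163 = 14.8592 min.

14.86 min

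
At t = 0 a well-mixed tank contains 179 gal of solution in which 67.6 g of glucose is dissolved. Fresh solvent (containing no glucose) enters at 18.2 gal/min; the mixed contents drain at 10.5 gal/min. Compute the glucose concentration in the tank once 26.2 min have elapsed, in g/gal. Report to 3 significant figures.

Let m(t) be the amount of glucose. Volume: V(t) = V₀ + (Q_in − Q_out) t = 179 + 7.7000 t; V(26.2) = 380.74 gal.
Species balance (pure solvent in): dm/dt = −Q_out · m/V(t).
dm/m = −Q_out dt/(V₀ + 7.7000 t); integrating gives ln(m/m₀) = −(Q_out/(Q_in−Q_out)) ln(V/V₀).
m = m₀ (V₀/V)^(Q_out/(Q_in−Q_out)) = 67.6 × (179/380.74)^(1.3636) = 24.154 g.
C = m/V = 24.154/380.74 = 0.063438 g/gal.

0.0634 g/gal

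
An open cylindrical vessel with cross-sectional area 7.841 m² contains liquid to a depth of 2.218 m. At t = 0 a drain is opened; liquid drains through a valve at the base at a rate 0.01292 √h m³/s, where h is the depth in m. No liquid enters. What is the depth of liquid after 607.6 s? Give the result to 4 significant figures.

A dh/dt = −Q_out = −0.01292 √h.
This is separable: 2 d(√h)/dt = −0.01292/A, so √h = √h₀ − (0.01292/(2A)) t.
√h = √2.218 − 0.01292·607.6/(2·7.841) = 1.48930 − 0.500586 = 0.988709.
h = 0.988709² = 0.977545 m.

0.9775 m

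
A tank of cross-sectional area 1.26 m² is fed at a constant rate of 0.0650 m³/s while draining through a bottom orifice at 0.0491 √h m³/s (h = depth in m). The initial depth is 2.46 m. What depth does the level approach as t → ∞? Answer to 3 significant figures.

1.75 m

Accumulation of liquid (constant cross-section A): A dh/dt = Q_in − 0.0491 √h. At steady state dh/dt = 0:
Q_in = 0.0491 √h_ss ⇒ √h_ss = 0.0650/0.0491 = 1.3238.
h_ss = 1.3238² = 1.7525 m. (Since h₀ = 2.46 m > h_ss, the level will fall toward this value.)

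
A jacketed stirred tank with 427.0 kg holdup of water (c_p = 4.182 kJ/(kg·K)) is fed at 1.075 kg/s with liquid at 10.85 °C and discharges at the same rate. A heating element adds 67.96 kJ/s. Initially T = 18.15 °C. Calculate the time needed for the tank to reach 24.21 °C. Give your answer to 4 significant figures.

592.9 s

First-law balance (no shaft work): M c_p dT/dt = ṁ c_p (T_in − T) + 67.96.
τ = M/ṁ = 397.209 s; T_ss = T_in + Q̇/(ṁ c_p) = 25.9668 °C.
T(t) = T_ss + (T₀ − T_ss) e^(−t/τ). Set T = 24.21:
e^(−t/τ) = (24.21 − 25.9668)/(18.15 − 25.9668) = 0.224750
t = −397.209 · ln(0.224750) = 592.940 s.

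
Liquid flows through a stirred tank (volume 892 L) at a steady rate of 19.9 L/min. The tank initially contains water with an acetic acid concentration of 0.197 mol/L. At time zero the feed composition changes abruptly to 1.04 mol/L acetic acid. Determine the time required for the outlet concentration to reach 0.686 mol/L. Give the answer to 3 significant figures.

38.9 min

Species balance: V dC/dt = Q(C_in − C) ⇒ τ = V/Q = 44.824 min.
C(t) = C_in + (C₀ − C_in) e^(−t/τ). Set C = 0.686 and solve for t:
e^(−t/τ) = (C − C_in)/(C₀ − C_in) = (0.686 − 1.04)/(0.197 − 1.04) = 0.41993
t = −τ ln(…) = 44.824 × 0.86767 = 38.893 min.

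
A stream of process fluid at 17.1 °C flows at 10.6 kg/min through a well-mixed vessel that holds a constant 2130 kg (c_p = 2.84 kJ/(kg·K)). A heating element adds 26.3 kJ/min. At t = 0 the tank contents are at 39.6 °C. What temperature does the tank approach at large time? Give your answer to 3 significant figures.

M c_p dT/dt = ṁ c_p (T_in − T) + Q̇.
At steady state dT/dt = 0 ⇒ T_ss = T_in + Q̇/(ṁ c_p) = 17.1 + 26.3/(10.6·2.84) = 17.974 °C.

18.0 °C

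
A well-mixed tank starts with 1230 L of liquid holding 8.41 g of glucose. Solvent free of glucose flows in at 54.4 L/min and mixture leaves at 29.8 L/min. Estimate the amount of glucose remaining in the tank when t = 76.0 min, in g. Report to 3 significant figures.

Let m(t) be the amount of glucose. Volume: V(t) = V₀ + (Q_in − Q_out) t = 1230 + 24.600 t; V(76.0) = 3099.6 L.
Solute balance: dm/dt = 0 − Q_out C = −Q_out m/V(t).
dm/m = −Q_out dt/(V₀ + 24.600 t); integrating gives ln(m/m₀) = −(Q_out/(Q_in−Q_out)) ln(V/V₀).
m = m₀ (V₀/V)^(Q_out/(Q_in−Q_out)) = 8.41 × (1230/3099.6)^(1.2114) = 2.7450 g.

2.75 g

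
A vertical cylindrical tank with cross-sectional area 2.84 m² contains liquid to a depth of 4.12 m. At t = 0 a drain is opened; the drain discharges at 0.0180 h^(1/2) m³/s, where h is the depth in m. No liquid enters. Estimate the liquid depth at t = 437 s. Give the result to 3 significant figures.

Accumulation of liquid (constant cross-section A): A dh/dt = −0.0180 √h.
∫ h^(−1/2) dh = −(0.0180/A) ∫ dt, giving 2√h = 2√h₀ − (0.0180/A) t.
√h = √4.12 − 0.0180·437/(2·2.84) = 2.0298 − 1.3849 = 0.64492.
h = 0.64492² = 0.41592 m.

0.416 m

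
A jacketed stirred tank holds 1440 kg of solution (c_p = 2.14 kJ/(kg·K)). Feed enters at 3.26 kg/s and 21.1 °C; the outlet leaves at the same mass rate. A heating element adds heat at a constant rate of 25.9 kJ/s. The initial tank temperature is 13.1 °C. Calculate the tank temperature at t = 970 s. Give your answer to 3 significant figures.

M c_p dT/dt = ṁ c_p (T_in − T) + Q̇.
τ = M/ṁ = 441.72 s; T_ss = T_in + Q̇/(ṁ c_p) = 21.1 + 25.9/(3.26·2.14) = 24.813 °C.
Integrating: T(t) = T_ss + (T₀ − T_ss) e^(−t/τ).
T(970) = 24.813 + (-11.713)·e^(−970/441.72) = 24.813 + (-11.713)·0.11125 = 23.509 °C.

23.5 °C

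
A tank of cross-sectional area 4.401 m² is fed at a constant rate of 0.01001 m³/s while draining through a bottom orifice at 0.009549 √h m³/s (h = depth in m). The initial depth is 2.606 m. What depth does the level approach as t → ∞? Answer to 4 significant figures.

A dh/dt = Q_in − 0.009549 √h. Steady state requires inflow = outflow:
Q_in = 0.009549 √h_ss ⇒ √h_ss = 0.01001/0.009549 = 1.04828.
h_ss = 1.04828² = 1.09889 m. (Since h₀ = 2.606 m > h_ss, the level will fall toward this value.)

1.099 m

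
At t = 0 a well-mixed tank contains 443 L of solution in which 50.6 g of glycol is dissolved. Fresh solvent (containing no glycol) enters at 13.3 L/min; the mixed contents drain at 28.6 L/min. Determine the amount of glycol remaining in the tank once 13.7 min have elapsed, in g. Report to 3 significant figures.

15.3 g

Total volume: dV/dt = Q_in − Q_out = -15.300 L/min, so V(t) = 443 − 15.300 t and V(13.7) = 233.39 L.
Solute balance: dm/dt = 0 − Q_out C = −Q_out m/V(t).
Separate: dm/m = −Q_out dt/V(t) ⇒ ln(m/m₀) = −(Q_out/(Q_in−Q_out)) ln(V/V₀).
m = m₀ (V₀/V)^(Q_out/(Q_in−Q_out)) = 50.6 × (443/233.39)^(-1.8693) = 15.272 g.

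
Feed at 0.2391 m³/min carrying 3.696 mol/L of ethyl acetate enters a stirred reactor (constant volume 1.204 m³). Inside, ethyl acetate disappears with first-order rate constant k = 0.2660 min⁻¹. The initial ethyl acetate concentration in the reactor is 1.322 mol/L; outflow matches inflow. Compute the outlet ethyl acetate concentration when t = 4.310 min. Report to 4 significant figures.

1.545 mol/L

V dC/dt = Q(C_in − C) − k V C.
This is linear with rate a = Q/V + k = 0.464588 min⁻¹.
C_ss = Q C_in/(Q + kV) = 1.57985 mol/L; C(t) = C_ss + (C₀ − C_ss) e^(−a t).
C(4.310) = 1.57985 + (-0.257854)·e^(−0.464588·4.310) = 1.57985 + (-0.257854)·0.135014 = 1.54504 mol/L.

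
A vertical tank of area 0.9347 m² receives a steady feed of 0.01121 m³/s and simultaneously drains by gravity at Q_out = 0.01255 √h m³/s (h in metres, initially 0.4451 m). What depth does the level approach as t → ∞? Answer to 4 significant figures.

Unsteady balance on liquid volume: A dh/dt = Q_in − 0.01255 √h. At steady state dh/dt = 0:
Q_in = 0.01255 √h_ss ⇒ √h_ss = 0.01121/0.01255 = 0.893227.
h_ss = 0.893227² = 0.797855 m. (Since h₀ = 0.4451 m < h_ss, the level will rise toward this value.)

0.7979 m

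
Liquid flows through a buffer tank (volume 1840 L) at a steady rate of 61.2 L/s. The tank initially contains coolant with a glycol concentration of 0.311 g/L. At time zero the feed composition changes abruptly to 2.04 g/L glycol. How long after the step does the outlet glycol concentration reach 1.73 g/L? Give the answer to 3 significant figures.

Mass balance on the solute (V constant): V dC/dt = Q(C_in − C), so τ = V/Q = 30.065 s.
C(t) = C_in + (C₀ − C_in) e^(−t/τ). Set C = 1.73 and solve for t:
e^(−t/τ) = (C − C_in)/(C₀ − C_in) = (1.73 − 2.04)/(0.311 − 2.04) = 0.17929
t = −τ ln(…) = 30.065 × 1.7187 = 51.674 s.

51.7 s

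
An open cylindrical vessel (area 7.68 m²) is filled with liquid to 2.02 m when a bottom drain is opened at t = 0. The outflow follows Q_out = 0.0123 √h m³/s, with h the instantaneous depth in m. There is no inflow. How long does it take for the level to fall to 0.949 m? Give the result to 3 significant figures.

A dh/dt = −Q_out = −0.0123 √h.
∫ h^(−1/2) dh = −(0.0123/A) ∫ dt, giving 2√h = 2√h₀ − (0.0123/A) t.
t = 2A(√h₀ − √h)/0.0123 = 2·7.68·(√2.02 − √0.949)/0.0123
  = 15.360 × (1.4213 − 0.97417) / 0.0123 = 558.33 s.

558 s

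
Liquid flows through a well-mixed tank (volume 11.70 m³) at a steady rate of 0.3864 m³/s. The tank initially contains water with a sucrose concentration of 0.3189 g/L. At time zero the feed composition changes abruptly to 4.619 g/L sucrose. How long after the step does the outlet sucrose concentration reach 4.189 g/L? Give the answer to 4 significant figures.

Mass balance on the solute (V constant): V dC/dt = Q(C_in − C), so τ = V/Q = 30.2795 s.
C(t) = C_in + (C₀ − C_in) e^(−t/τ). Set C = 4.189 and solve for t:
e^(−t/τ) = (C − C_in)/(C₀ − C_in) = (4.189 − 4.619)/(0.3189 − 4.619) = 0.0999977
t = −τ ln(…) = 30.2795 × 2.30261 = 69.7218 s.

69.72 s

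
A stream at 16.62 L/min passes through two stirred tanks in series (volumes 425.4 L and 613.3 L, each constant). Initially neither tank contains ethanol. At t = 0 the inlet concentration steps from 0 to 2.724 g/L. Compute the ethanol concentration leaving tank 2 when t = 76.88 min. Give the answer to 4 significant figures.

1.923 g/L

Each tank obeys Vᵢ dCᵢ/dt = Q(Cᵢ₋₁ − Cᵢ), so τᵢ = Vᵢ/Q.
τ₁ = 425.4/16.62 = 25.5957 min; τ₂ = 613.3/16.62 = 36.9013 min.
Solving the cascade with C₁(0)=C₂(0)=0 gives C₂(t) = C_in[1 − (τ₁ e^(−t/τ₁) − τ₂ e^(−t/τ₂))/(τ₁ − τ₂)].
At t = 76.88: e^(−t/τ₁) = 0.0496065, e^(−t/τ₂) = 0.124507.
C₂ = 2.724·[1 − (25.5957·0.0496065 − 36.9013·0.124507)/(-11.3057)] = 2.724·0.705921 = 1.92293 g/L.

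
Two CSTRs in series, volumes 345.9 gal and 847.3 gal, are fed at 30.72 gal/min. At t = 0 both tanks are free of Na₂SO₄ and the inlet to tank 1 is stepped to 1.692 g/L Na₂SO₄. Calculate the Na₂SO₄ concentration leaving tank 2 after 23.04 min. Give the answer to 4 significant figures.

0.6027 g/L

Species balance on tank i: dCᵢ/dt = (Cᵢ₋₁ − Cᵢ)/τᵢ with τᵢ = Vᵢ/Q.
τ₁ = 345.9/30.72 = 11.2598 min; τ₂ = 847.3/30.72 = 27.5814 min.
Tank 1: C₁ = C_in(1 − e^(−t/τ₁)). Tank 2 (τ₁ ≠ τ₂): C₂ = C_in[1 − (τ₁ e^(−t/τ₁) − τ₂ e^(−t/τ₂))/(τ₁ − τ₂)].
At t = 23.04: e^(−t/τ₁) = 0.129222, e^(−t/τ₂) = 0.433724.
C₂ = 1.692·[1 − (11.2598·0.129222 − 27.5814·0.433724)/(-16.3216)] = 1.692·0.356209 = 0.602706 g/L.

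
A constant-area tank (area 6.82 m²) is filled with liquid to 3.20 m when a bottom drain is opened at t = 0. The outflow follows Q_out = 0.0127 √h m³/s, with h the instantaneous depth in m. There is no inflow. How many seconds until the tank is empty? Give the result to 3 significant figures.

1920 s

Mass balance (ρ constant): A dh/dt = −0.0127 √h.
This is separable: 2 d(√h)/dt = −0.0127/A, so √h = √h₀ − (0.0127/(2A)) t.
Set h = 0: 2√h₀ = (0.0127/A) t_empty ⇒ t_empty = 2A√h₀/0.0127.
t_empty = 2·6.82·√3.20/0.0127 = 13.640·1.7889/0.0127 = 1921.3 s.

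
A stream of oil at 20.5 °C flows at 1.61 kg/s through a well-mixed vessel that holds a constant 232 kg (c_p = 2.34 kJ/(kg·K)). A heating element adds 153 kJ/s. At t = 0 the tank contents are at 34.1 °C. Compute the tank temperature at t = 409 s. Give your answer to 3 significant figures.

Energy balance: M c_p dT/dt = ṁ c_p (T_in − T) + 153.
Rearrange: dT/dt = (T_ss − T)/τ with τ = M/ṁ = 144.10 s and T_ss = T_in + Q̇/(ṁ c_p) = 61.112 °C.
T approaches T_ss exponentially: T(t) = T_ss + (T₀ − T_ss) e^(−t/τ).
T(409) = 61.112 + (-27.012)·e^(−409/144.10) = 61.112 + (-27.012)·0.058524 = 59.531 °C.

59.5 °C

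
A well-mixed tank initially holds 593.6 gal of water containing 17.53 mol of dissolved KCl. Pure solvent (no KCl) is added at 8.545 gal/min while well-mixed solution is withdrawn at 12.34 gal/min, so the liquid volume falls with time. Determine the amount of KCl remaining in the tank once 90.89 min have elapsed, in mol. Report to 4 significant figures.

1.035 mol

Let m(t) be the amount of KCl. Volume: V(t) = V₀ + (Q_in − Q_out) t = 593.6 − 3.79500 t; V(90.89) = 248.672 gal.
Solute balance: dm/dt = 0 − Q_out C = −Q_out m/V(t).
Separate: dm/m = −Q_out dt/V(t) ⇒ ln(m/m₀) = −(Q_out/(Q_in−Q_out)) ln(V/V₀).
m = m₀ (V₀/V)^(Q_out/(Q_in−Q_out)) = 17.53 × (593.6/248.672)^(-3.25165) = 1.03537 mol.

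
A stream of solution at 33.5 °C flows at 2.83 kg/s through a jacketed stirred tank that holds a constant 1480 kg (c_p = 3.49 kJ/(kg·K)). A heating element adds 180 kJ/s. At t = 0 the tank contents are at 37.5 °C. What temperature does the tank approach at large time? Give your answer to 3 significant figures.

51.7 °C

Heat balance on the well-mixed liquid: M c_p dT/dt = ṁ c_p (T_in − T) + 180.
At steady state dT/dt = 0 ⇒ T_ss = T_in + Q̇/(ṁ c_p) = 33.5 + 180/(2.83·3.49) = 51.725 °C.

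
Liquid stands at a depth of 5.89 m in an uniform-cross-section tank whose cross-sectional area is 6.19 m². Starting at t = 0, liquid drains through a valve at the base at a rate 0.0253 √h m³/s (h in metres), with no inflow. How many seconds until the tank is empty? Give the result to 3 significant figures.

1190 s

A dh/dt = −Q_out = −0.0253 √h.
This is separable: 2 d(√h)/dt = −0.0253/A, so √h = √h₀ − (0.0253/(2A)) t.
Tank is empty when √h = 0: t_empty = 2A√h₀/0.0253.
t_empty = 2·6.19·√5.89/0.0253 = 12.380·2.4269/0.0253 = 1187.6 s.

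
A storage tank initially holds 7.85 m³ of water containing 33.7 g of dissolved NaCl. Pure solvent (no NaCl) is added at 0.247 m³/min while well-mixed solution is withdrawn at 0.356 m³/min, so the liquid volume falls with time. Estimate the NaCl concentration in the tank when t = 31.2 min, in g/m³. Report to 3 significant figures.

1.19 g/m³

Let m(t) be the amount of NaCl. Volume: V(t) = V₀ + (Q_in − Q_out) t = 7.85 − 0.10900 t; V(31.2) = 4.4492 m³.
Species balance (pure solvent in): dm/dt = −Q_out · m/V(t).
dm/m = −Q_out dt/(V₀ − 0.10900 t); integrating gives ln(m/m₀) = −(Q_out/(Q_in−Q_out)) ln(V/V₀).
m = m₀ (V₀/V)^(Q_out/(Q_in−Q_out)) = 33.7 × (7.85/4.4492)^(-3.2661) = 5.2755 g.
C = m/V = 5.2755/4.4492 = 1.1857 g/m³.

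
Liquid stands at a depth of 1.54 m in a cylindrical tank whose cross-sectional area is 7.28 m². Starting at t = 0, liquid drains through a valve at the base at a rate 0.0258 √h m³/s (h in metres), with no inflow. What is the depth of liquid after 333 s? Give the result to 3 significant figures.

Volume balance on the tank: A dh/dt = −0.0258 √h.
Separate and integrate: 2(√h − √h₀) = −(0.0258/A) t.
√h = √1.54 − 0.0258·333/(2·7.28) = 1.2410 − 0.59007 = 0.65090.
h = 0.65090² = 0.42367 m.

0.424 m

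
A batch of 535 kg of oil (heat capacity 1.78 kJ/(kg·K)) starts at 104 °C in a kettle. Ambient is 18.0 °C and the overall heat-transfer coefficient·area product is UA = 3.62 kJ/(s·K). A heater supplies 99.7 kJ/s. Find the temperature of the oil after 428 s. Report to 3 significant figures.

57.0 °C

M c_p dT/dt = −UA(T − T_amb) + Q̇.
dT/dt = (T_ss − T)/τ with T_ss = T_amb + Q̇/UA = 18.0 + 99.7/3.62 = 45.541 °C, τ = M c_p/UA = 535·1.78/3.62 = 263.07 s.
This is linear first-order; T(t) = T_ss + (T₀ − T_ss) e^(−t/τ).
T(428) = 45.541 + (58.459)·0.19652 = 57.030 °C.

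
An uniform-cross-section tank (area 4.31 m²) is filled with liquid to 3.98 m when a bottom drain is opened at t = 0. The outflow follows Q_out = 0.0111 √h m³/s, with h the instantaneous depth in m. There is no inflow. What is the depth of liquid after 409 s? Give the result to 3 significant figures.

2.16 m

A dh/dt = −Q_out = −0.0111 √h.
Separate and integrate: 2(√h − √h₀) = −(0.0111/A) t.
√h = √3.98 − 0.0111·409/(2·4.31) = 1.9950 − 0.52667 = 1.4683.
h = 1.4683² = 2.1560 m.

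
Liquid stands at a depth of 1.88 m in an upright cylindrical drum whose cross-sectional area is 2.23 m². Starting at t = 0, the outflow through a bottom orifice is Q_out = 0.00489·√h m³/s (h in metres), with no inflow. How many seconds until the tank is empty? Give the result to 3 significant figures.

1250 s

A dh/dt = −Q_out = −0.00489 √h.
∫ h^(−1/2) dh = −(0.00489/A) ∫ dt, giving 2√h = 2√h₀ − (0.00489/A) t.
Set h = 0: 2√h₀ = (0.00489/A) t_empty ⇒ t_empty = 2A√h₀/0.00489.
t_empty = 2·2.23·√1.88/0.00489 = 4.4600·1.3711/0.00489 = 1250.6 s.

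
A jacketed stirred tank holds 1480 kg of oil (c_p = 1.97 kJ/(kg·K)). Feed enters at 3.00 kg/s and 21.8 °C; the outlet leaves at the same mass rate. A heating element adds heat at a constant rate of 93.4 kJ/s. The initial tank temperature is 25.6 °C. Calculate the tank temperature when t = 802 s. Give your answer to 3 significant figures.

Energy balance: M c_p dT/dt = ṁ c_p (T_in − T) + 93.4.
τ = M/ṁ = 493.33 s; T_ss = T_in + Q̇/(ṁ c_p) = 21.8 + 93.4/(3.00·1.97) = 37.604 °C.
Integrating: T(t) = T_ss + (T₀ − T_ss) e^(−t/τ).
T(802) = 37.604 + (-12.004)·e^(−802/493.33) = 37.604 + (-12.004)·0.19678 = 35.242 °C.

35.2 °C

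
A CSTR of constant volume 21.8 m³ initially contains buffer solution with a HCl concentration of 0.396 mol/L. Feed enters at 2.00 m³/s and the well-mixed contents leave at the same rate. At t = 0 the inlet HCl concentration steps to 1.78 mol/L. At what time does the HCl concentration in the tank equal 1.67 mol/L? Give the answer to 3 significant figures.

Species balance: V dC/dt = Q(C_in − C) ⇒ τ = V/Q = 10.900 s.
C(t) = C_in + (C₀ − C_in) e^(−t/τ). Set C = 1.67 and solve for t:
e^(−t/τ) = (C − C_in)/(C₀ − C_in) = (1.67 − 1.78)/(0.396 − 1.78) = 0.079480
t = −τ ln(…) = 10.900 × 2.5323 = 27.602 s.

27.6 s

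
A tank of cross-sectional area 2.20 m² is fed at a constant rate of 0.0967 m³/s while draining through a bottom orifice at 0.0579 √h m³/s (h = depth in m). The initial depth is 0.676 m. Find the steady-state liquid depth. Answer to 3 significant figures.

A dh/dt = Q_in − 0.0579 √h. Steady state requires inflow = outflow:
Q_in = 0.0579 √h_ss ⇒ √h_ss = 0.0967/0.0579 = 1.6701.
h_ss = 1.6701² = 2.7893 m. (Since h₀ = 0.676 m < h_ss, the level will rise toward this value.)

2.79 m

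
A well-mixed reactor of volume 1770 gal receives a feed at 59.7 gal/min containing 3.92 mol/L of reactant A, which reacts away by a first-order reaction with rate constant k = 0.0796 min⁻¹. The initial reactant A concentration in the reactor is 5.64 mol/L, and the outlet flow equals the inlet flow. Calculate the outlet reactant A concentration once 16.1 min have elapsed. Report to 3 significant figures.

1.89 mol/L

Species balance: V dC/dt = Q C_in − Q C − k V C.
This is linear with rate a = Q/V + k = 0.11333 min⁻¹.
C_ss = Q C_in/(Q + kV) = 1.1667 mol/L; C(t) = C_ss + (C₀ − C_ss) e^(−a t).
C(16.1) = 1.1667 + (4.4733)·e^(−0.11333·16.1) = 1.1667 + (4.4733)·0.16128 = 1.8881 mol/L.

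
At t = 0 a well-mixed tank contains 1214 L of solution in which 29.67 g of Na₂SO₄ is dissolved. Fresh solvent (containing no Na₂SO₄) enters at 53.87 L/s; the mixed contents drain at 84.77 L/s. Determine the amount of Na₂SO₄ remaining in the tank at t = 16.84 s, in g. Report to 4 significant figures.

6.389 g

Total volume: dV/dt = Q_in − Q_out = -30.9000 L/s, so V(t) = 1214 − 30.9000 t and V(16.84) = 693.644 L.
Solute balance: dm/dt = 0 − Q_out C = −Q_out m/V(t).
Separate: dm/m = −Q_out dt/V(t) ⇒ ln(m/m₀) = −(Q_out/(Q_in−Q_out)) ln(V/V₀).
m = m₀ (V₀/V)^(Q_out/(Q_in−Q_out)) = 29.67 × (1214/693.644)^(-2.74337) = 6.38932 g.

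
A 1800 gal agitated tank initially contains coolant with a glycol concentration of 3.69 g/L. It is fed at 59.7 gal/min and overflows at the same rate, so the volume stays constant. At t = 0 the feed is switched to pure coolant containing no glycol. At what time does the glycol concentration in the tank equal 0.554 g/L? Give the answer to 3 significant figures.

57.2 min

Species balance: V dC/dt = Q(C_in − C) ⇒ τ = V/Q = 30.151 min.
C(t) = C_in + (C₀ − C_in) e^(−t/τ). Set C = 0.554 and solve for t:
e^(−t/τ) = (C − C_in)/(C₀ − C_in) = (0.554 − 0)/(3.69 − 0) = 0.15014
t = −τ ln(…) = 30.151 × 1.8962 = 57.172 min.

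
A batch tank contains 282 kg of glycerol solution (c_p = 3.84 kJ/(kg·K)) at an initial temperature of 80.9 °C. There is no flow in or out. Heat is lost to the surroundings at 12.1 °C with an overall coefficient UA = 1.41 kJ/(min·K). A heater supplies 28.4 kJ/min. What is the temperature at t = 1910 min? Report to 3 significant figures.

Lumped-capacitance energy balance: M c_p dT/dt = UA(T_amb − T) + Q̇.
dT/dt = (T_ss − T)/τ with T_ss = T_amb + Q̇/UA = 12.1 + 28.4/1.41 = 32.242 °C, τ = M c_p/UA = 282·3.84/1.41 = 768.00 min.
Solution: T(t) = T_ss + (T₀ − T_ss) e^(−t/τ).
T(1910) = 32.242 + (48.658)·0.083161 = 36.288 °C.

36.3 °C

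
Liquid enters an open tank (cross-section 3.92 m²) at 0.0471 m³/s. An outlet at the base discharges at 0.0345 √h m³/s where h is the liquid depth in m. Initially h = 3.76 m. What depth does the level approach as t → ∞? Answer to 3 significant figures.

Level balance: A dh/dt = 0.0471 − 0.0345 √h. Setting dh/dt = 0:
Q_in = 0.0345 √h_ss ⇒ √h_ss = 0.0471/0.0345 = 1.3652.
h_ss = 1.3652² = 1.8638 m. (Since h₀ = 3.76 m > h_ss, the level will fall toward this value.)

1.86 m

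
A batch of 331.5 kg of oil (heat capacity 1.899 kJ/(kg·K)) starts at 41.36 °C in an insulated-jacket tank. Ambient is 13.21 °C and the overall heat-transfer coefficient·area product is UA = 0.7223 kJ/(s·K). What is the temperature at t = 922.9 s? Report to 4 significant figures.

Lumped-capacitance energy balance: M c_p dT/dt = UA(T_amb − T).
dT/dt = (T_ss − T)/τ with T_ss = T_amb = 13.2100 °C, τ = M c_p/UA = 331.5·1.899/0.7223 = 871.547 s.
Integrating: T(t) = T_ss + (T₀ − T_ss) e^(−t/τ).
T(922.9) = 13.2100 + (28.1500)·0.346830 = 22.9733 °C.

22.97 °C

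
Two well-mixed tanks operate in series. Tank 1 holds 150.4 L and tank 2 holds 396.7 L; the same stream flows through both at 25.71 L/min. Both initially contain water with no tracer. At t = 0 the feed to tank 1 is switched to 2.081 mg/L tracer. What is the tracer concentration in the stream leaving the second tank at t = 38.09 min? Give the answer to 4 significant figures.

1.799 mg/L

Each tank obeys Vᵢ dCᵢ/dt = Q(Cᵢ₋₁ − Cᵢ), so τᵢ = Vᵢ/Q.
τ₁ = 150.4/25.71 = 5.84986 min; τ₂ = 396.7/25.71 = 15.4298 min.
Solving the cascade with C₁(0)=C₂(0)=0 gives C₂(t) = C_in[1 − (τ₁ e^(−t/τ₁) − τ₂ e^(−t/τ₂))/(τ₁ − τ₂)].
At t = 38.09: e^(−t/τ₁) = 0.00148660, e^(−t/τ₂) = 0.0847033.
C₂ = 2.081·[1 − (5.84986·0.00148660 − 15.4298·0.0847033)/(-9.57993)] = 2.081·0.864481 = 1.79899 mg/L.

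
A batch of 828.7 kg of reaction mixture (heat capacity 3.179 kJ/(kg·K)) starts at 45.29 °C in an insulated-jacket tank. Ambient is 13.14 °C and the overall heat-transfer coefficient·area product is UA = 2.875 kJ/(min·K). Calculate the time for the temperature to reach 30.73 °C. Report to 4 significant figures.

552.6 min

M c_p dT/dt = −UA(T − T_amb).
τ = M c_p/UA = 916.326 min; T_ss = T_amb = 13.1400 °C.
T(t) = T_ss + (T₀ − T_ss)e^(−t/τ); set T = 30.73:
t = −τ ln[(T − T_ss)/(T₀ − T_ss)] = −916.326 · ln(0.547123) = 552.620 min.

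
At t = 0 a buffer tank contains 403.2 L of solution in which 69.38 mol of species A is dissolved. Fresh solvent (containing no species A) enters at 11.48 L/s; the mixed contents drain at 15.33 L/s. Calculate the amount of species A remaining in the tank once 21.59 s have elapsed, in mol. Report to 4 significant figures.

Let m(t) be the amount of species A. Volume: V(t) = V₀ + (Q_in − Q_out) t = 403.2 − 3.85000 t; V(21.59) = 320.078 L.
Species balance (pure solvent in): dm/dt = −Q_out · m/V(t).
Separate: dm/m = −Q_out dt/V(t) ⇒ ln(m/m₀) = −(Q_out/(Q_in−Q_out)) ln(V/V₀).
m = m₀ (V₀/V)^(Q_out/(Q_in−Q_out)) = 69.38 × (403.2/320.078)^(-3.98182) = 27.6695 mol.

27.67 mol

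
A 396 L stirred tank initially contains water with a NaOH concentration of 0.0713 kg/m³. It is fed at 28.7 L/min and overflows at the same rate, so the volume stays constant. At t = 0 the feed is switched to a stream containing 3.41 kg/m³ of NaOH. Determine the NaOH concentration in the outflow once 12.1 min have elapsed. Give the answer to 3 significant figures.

Unsteady species balance (constant V, well mixed): V dC/dt = Q(C_in − C).
Time constant τ = V/Q = 396/28.7 = 13.798 min.
C approaches C_in exponentially: C(t) = C_in + (C₀ − C_in) e^(−t/τ).
C(12.1) = 3.41 + (0.0713 − 3.41)·e^(−12.1/13.798) = 3.41 + (-3.3387)·0.41605 = 2.0209 kg/m³.

2.02 kg/m³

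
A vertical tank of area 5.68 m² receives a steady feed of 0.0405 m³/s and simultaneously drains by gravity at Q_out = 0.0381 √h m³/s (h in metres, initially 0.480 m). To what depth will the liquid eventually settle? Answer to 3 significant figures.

Unsteady balance on liquid volume: A dh/dt = Q_in − 0.0381 √h. At steady state dh/dt = 0:
Q_in = 0.0381 √h_ss ⇒ √h_ss = 0.0405/0.0381 = 1.0630.
h_ss = 1.0630² = 1.1300 m. (Since h₀ = 0.480 m < h_ss, the level will rise toward this value.)

1.13 m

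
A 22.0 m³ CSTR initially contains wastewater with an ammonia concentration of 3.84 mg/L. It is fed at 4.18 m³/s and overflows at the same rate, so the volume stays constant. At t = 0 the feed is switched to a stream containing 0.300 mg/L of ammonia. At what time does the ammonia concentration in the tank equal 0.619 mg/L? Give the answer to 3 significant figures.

12.7 s

Species balance: V dC/dt = Q(C_in − C) ⇒ τ = V/Q = 5.2632 s.
C(t) = C_in + (C₀ − C_in) e^(−t/τ). Set C = 0.619 and solve for t:
e^(−t/τ) = (C − C_in)/(C₀ − C_in) = (0.619 − 0.300)/(3.84 − 0.300) = 0.090113
t = −τ ln(…) = 5.2632 × 2.4067 = 12.667 s.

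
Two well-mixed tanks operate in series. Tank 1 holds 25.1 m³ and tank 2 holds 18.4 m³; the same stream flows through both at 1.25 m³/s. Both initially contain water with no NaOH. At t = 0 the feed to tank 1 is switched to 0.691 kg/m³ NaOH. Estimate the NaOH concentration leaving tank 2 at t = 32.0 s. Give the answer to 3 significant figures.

0.381 kg/m³

Time constants: τᵢ = Vᵢ/Q for each well-mixed tank.
τ₁ = 25.1/1.25 = 20.080 s; τ₂ = 18.4/1.25 = 14.720 s.
Tank 1: C₁ = C_in(1 − e^(−t/τ₁)). Tank 2 (τ₁ ≠ τ₂): C₂ = C_in[1 − (τ₁ e^(−t/τ₁) − τ₂ e^(−t/τ₂))/(τ₁ − τ₂)].
At t = 32.0: e^(−t/τ₁) = 0.20319, e^(−t/τ₂) = 0.11373.
C₂ = 0.691·[1 − (20.080·0.20319 − 14.720·0.11373)/(5.3600)] = 0.691·0.55114 = 0.38084 kg/m³.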